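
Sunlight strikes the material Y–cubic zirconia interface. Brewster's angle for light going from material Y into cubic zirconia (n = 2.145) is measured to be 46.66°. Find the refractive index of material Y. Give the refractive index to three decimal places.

Full polarization of the reflected beam means tan θ_B = n₂/n₁, where n₁ is the incident medium (material Y).
n₁ = n₂ / tan θ_B = 2.145 / tan 46.66° = 2.024.

n ≈ 2.024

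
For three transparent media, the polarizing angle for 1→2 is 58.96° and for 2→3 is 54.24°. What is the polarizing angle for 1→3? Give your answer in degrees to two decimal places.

θ_B ≈ 66.57°

Each Brewster angle gives a ratio: n₂/n₁ = tan 58.96° = 1.6617, n₃/n₂ = tan 54.24° = 1.3886.
So n₃/n₁ = (n₂/n₁)(n₃/n₂) = 1.6617 × 1.3886 = 2.3073.
θ_B(1→3) = arctan(2.3073) = 66.57°.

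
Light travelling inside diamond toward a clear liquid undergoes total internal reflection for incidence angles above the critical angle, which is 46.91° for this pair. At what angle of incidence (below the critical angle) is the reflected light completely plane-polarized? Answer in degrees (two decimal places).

At the critical angle sin θ_c = n₂/n₁, giving n₂/n₁ = sin 46.91° = 0.7303.
Then tan θ_B = n₂/n₁ = 0.7303, so θ_B = arctan 0.7303 = 36.14°.

θ_B ≈ 36.14°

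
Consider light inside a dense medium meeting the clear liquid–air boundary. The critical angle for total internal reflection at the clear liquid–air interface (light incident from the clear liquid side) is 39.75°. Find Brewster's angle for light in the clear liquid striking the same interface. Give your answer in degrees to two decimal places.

sin θ_c = n₂/n₁, so n₂/n₁ = sin 39.75° = 0.6394.
Brewster: tan θ_B = n₂/n₁ = 0.6394.
θ_B = arctan(0.6394) = 32.60°.

θ_B ≈ 32.60°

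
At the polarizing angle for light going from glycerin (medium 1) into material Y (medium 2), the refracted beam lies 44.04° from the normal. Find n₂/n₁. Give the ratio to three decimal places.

n₂/n₁ ≈ 1.034

θ_B + θ_t = 90°, so θ_B = 90° − 44.04° = 45.96°.
Then n₂/n₁ = tan θ_B = tan 45.96° = 1.034.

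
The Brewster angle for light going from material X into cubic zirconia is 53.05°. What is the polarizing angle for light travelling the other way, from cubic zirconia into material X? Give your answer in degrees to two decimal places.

Reversing the direction swaps n₁ and n₂, so tan θ_B' = 1/tan θ_B and θ_B' = 90° − θ_B.
Hence θ_B' = 90° − 53.05° = 36.95°.

θ_B' ≈ 36.95°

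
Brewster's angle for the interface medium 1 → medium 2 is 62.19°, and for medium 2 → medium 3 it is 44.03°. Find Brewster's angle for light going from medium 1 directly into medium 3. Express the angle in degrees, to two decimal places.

θ_B ≈ 61.38°

Each Brewster angle gives a ratio: n₂/n₁ = tan 62.19° = 1.8959, n₃/n₂ = tan 44.03° = 0.9667.
Multiplying, n₃/n₁ = 1.8959 × 0.9667 = 1.8327, and θ_B(1→3) = arctan 1.8327 = 61.38°.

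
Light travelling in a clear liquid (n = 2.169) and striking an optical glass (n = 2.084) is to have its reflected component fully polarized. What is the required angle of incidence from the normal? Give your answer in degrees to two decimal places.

Brewster's condition: tan θ_B = n₂/n₁ = 2.084/2.169 = 0.9608.
θ_B = arctan(0.9608) = 43.86°.

θ_B ≈ 43.86°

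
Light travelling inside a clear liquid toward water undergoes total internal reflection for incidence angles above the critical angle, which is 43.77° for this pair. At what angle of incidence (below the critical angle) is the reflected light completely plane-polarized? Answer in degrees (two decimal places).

θ_B ≈ 34.67°

At the critical angle sin θ_c = n₂/n₁, giving n₂/n₁ = sin 43.77° = 0.6918.
Then tan θ_B = n₂/n₁ = 0.6918, so θ_B = arctan 0.6918 = 34.67°.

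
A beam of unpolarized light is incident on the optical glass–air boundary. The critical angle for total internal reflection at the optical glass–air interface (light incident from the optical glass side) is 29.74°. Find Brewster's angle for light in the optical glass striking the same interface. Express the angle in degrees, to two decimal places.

θ_B ≈ 26.38°

n₂/n₁ = sin θ_c = sin 29.74° = 0.4961.
tan θ_B equals the same ratio, so θ_B = arctan(0.4961) = 26.38°.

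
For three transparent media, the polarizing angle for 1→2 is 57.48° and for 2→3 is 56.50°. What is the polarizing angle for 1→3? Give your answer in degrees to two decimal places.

θ_B ≈ 67.12°

Each Brewster angle gives a ratio: n₂/n₁ = tan 57.48° = 1.5685, n₃/n₂ = tan 56.50° = 1.5108.
So n₃/n₁ = (n₂/n₁)(n₃/n₂) = 1.5685 × 1.5108 = 2.3697.
θ_B(1→3) = arctan(2.3697) = 67.12°.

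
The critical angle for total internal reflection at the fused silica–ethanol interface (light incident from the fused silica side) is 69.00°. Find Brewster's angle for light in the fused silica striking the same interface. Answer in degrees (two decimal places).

sin θ_c = n₂/n₁, so n₂/n₁ = sin 69.00° = 0.9336.
Brewster: tan θ_B = n₂/n₁ = 0.9336.
θ_B = arctan(0.9336) = 43.03°.

θ_B ≈ 43.03°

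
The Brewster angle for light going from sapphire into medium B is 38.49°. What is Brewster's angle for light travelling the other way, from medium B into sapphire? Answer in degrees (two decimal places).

θ_B' ≈ 51.51°

tan θ_B' = n₁/n₂ = 1/tan θ_B, so θ_B' = 90° − θ_B.
θ_B' = 90° − 38.49° = 51.51°.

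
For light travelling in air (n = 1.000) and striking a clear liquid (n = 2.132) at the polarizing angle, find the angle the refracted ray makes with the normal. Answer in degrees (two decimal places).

First find Brewster's angle: tan θ_B = 2.132/1.000 = 2.1320, giving θ_B = 64.87°.
The refracted ray is perpendicular to the reflected ray, so θ_t = 90° − θ_B = 25.13°.

θ_t ≈ 25.13°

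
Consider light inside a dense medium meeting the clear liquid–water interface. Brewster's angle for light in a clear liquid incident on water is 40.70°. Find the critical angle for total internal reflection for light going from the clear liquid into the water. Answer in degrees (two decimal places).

tan θ_B = n₂/n₁ = tan 40.70° = 0.8601.
Total internal reflection: sin θ_c = n₂/n₁ = 0.8601.
θ_c = arcsin(0.8601) = 59.33°.

θ_c ≈ 59.33°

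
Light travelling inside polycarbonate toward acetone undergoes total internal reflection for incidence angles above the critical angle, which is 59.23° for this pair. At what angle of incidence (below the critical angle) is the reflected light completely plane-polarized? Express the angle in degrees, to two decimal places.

θ_B ≈ 40.67°

At the critical angle sin θ_c = n₂/n₁, giving n₂/n₁ = sin 59.23° = 0.8592.
Then tan θ_B = n₂/n₁ = 0.8592, so θ_B = arctan 0.8592 = 40.67°.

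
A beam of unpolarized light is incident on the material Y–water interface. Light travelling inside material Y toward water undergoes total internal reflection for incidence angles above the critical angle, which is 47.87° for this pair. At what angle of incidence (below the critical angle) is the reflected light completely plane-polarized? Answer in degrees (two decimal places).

sin θ_c = n₂/n₁, so n₂/n₁ = sin 47.87° = 0.7416.
Brewster: tan θ_B = n₂/n₁ = 0.7416.
θ_B = arctan(0.7416) = 36.56°.

θ_B ≈ 36.56°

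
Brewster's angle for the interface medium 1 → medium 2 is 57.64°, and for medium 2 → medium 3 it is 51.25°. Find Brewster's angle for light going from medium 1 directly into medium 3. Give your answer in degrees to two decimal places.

n₂/n₁ = tan 57.64° = 1.5782 and n₃/n₂ = tan 51.25° = 1.2460.
n₃/n₁ = 1.9664. Then tan θ_B(1→3) = n₃/n₁, so θ_B(1→3) = arctan(1.9664) = 63.04°.

θ_B ≈ 63.04°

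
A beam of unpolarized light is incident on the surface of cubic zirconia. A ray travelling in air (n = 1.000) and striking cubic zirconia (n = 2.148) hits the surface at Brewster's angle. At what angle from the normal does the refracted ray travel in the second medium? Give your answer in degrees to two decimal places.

θ_t ≈ 24.96°

First find Brewster's angle: tan θ_B = 2.148/1.000 = 2.1480, giving θ_B = 65.04°.
The refracted ray is perpendicular to the reflected ray, so θ_t = 90° − θ_B = 24.96°.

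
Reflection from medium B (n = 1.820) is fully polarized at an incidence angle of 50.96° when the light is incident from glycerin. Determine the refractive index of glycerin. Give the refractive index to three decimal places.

Brewster's law: tan θ_B = n₂/n₁ (light incident in glycerin, refracted into medium B).
n₁ = n₂ / tan θ_B = 1.820 / tan 50.96° = 1.476.

n ≈ 1.476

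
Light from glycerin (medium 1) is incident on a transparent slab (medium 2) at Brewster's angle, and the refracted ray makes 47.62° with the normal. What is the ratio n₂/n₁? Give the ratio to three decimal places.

At Brewster incidence θ_B = 90° − θ_t = 90° − 47.62° = 42.38°.
tan θ_B = n₂/n₁, so n₂/n₁ = tan 42.38° = 0.912.

n₂/n₁ ≈ 0.912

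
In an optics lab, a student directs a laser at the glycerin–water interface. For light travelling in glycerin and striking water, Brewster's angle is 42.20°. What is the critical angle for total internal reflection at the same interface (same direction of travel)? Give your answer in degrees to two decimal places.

tan θ_B = n₂/n₁ = tan 42.20° = 0.9067.
Total internal reflection: sin θ_c = n₂/n₁ = 0.9067.
θ_c = arcsin(0.9067) = 65.06°.

θ_c ≈ 65.06°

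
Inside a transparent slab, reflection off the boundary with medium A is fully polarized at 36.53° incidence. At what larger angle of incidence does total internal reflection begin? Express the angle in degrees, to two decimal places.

θ_c ≈ 47.80°

From Brewster, n₂/n₁ = tan θ_B = tan 36.53° = 0.7408.
Then sin θ_c = n₂/n₁ = 0.7408, so θ_c = arcsin 0.7408 = 47.80°.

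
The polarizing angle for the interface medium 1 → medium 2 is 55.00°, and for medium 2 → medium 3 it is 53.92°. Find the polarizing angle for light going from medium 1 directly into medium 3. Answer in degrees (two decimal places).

tan θ_B(1→2) = n₂/n₁ = tan 55.00° = 1.4281.
tan θ_B(2→3) = n₃/n₂ = tan 53.92° = 1.3723.
Multiplying, n₃/n₁ = 1.4281 × 1.3723 = 1.9599, and θ_B(1→3) = arctan 1.9599 = 62.97°.

θ_B ≈ 62.97°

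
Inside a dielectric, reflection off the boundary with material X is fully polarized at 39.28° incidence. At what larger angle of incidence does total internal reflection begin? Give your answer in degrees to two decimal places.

From Brewster, n₂/n₁ = tan θ_B = tan 39.28° = 0.8179.
Then sin θ_c = n₂/n₁ = 0.8179, so θ_c = arcsin 0.8179 = 54.88°.

θ_c ≈ 54.88°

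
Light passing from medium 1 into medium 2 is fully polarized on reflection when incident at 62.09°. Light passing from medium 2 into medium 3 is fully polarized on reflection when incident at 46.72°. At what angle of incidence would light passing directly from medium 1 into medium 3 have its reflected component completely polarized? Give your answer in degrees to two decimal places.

n₂/n₁ = tan 62.09° = 1.8879 and n₃/n₂ = tan 46.72° = 1.0619.
Multiplying, n₃/n₁ = 1.8879 × 1.0619 = 2.0048, and θ_B(1→3) = arctan 2.0048 = 63.49°.

θ_B ≈ 63.49°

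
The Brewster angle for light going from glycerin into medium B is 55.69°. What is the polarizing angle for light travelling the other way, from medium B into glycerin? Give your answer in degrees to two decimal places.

θ_B' ≈ 34.31°

tan θ_B' = n₁/n₂ = 1/tan θ_B, so θ_B' = 90° − θ_B.
θ_B' = 90° − 55.69° = 34.31°.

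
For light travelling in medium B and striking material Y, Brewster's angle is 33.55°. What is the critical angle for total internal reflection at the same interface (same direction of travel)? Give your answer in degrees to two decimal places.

θ_c ≈ 41.54°

tan θ_B = n₂/n₁ = tan 33.55° = 0.6631.
Total internal reflection: sin θ_c = n₂/n₁ = 0.6631.
θ_c = arcsin(0.6631) = 41.54°.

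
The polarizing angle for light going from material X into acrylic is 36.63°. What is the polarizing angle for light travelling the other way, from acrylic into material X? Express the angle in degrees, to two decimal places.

tan θ_B' = n₁/n₂ = 1/tan θ_B, so θ_B' = 90° − θ_B.
θ_B' = 90° − 36.63° = 53.37°.

θ_B' ≈ 53.37°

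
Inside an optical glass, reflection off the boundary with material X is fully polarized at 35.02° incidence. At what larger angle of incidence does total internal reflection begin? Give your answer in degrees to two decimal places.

n₂/n₁ = tan 35.02° = 0.7007; the critical angle satisfies sin θ_c = n₂/n₁.
θ_c = arcsin(0.7007) = 44.49°.

θ_c ≈ 44.49°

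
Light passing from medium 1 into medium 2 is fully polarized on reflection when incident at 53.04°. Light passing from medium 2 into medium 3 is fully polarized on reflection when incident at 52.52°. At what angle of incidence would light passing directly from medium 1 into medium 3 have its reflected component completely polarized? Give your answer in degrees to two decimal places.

tan θ_B(1→2) = n₂/n₁ = tan 53.04° = 1.3290.
tan θ_B(2→3) = n₃/n₂ = tan 52.52° = 1.3042.
So n₃/n₁ = (n₂/n₁)(n₃/n₂) = 1.3290 × 1.3042 = 1.7332.
θ_B(1→3) = arctan(1.7332) = 60.02°.

θ_B ≈ 60.02°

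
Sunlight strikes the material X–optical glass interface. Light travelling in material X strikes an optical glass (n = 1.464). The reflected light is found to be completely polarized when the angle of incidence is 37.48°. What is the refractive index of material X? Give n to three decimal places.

n ≈ 1.909

Brewster's law: tan θ_B = n₂/n₁ (light incident in material X, refracted into an optical glass).
n₁ = n₂ / tan θ_B = 1.464 / tan 37.48° = 1.909.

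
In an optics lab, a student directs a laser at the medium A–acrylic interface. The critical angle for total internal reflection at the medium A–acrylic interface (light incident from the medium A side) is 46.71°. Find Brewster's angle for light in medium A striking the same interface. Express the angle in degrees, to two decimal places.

θ_B ≈ 36.05°

n₂/n₁ = sin θ_c = sin 46.71° = 0.7279.
tan θ_B equals the same ratio, so θ_B = arctan(0.7279) = 36.05°.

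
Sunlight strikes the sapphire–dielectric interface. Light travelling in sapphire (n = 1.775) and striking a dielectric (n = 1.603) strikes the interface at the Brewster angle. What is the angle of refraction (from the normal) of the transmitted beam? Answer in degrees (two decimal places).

θ_t ≈ 47.91°

θ_B = arctan(n₂/n₁) = arctan(1.603/1.775) = 42.09°.
Since θ_B + θ_t = 90° at Brewster incidence, θ_t = 90° − 42.09° = 47.91°.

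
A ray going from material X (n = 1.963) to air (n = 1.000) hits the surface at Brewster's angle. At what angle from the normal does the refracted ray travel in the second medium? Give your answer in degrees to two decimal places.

θ_t ≈ 63.00°

First find Brewster's angle: tan θ_B = 1.000/1.963 = 0.5094, giving θ_B = 27.00°.
Since θ_B + θ_t = 90° at Brewster incidence, θ_t = 90° − 27.00° = 63.00°.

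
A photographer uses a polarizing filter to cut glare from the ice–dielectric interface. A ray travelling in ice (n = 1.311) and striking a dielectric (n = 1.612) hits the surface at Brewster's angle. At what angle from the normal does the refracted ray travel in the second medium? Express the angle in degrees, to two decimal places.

θ_t ≈ 39.12°

tan θ_B = n₂/n₁ = 1.612/1.311 = 1.2296, so θ_B = 50.88°.
The refracted ray is perpendicular to the reflected ray, so θ_t = 90° − θ_B = 39.12°.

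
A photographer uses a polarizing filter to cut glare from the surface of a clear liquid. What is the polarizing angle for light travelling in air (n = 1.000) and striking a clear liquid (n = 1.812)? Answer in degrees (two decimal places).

tan θ_B = n₂/n₁ = 1.812/1.000 = 1.8120. Taking the arctangent, θ_B = 61.11°.

θ_B ≈ 61.11°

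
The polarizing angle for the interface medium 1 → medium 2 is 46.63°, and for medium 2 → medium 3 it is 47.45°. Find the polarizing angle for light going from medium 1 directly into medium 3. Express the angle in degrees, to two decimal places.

θ_B ≈ 49.07°

n₂/n₁ = tan 46.63° = 1.0586 and n₃/n₂ = tan 47.45° = 1.0894.
n₃/n₁ = 1.1532. Then tan θ_B(1→3) = n₃/n₁, so θ_B(1→3) = arctan(1.1532) = 49.07°.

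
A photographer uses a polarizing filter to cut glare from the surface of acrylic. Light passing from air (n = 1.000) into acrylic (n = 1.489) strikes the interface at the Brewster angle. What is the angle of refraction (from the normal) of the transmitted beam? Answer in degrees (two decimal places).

θ_t ≈ 33.88°

θ_B = arctan(n₂/n₁) = arctan(1.489/1.000) = 56.12°.
At Brewster's angle the reflected and refracted rays are perpendicular, so θ_t = 90° − θ_B = 90° − 56.12° = 33.88°.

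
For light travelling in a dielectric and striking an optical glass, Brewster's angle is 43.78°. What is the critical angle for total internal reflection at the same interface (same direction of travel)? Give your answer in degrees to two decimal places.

tan θ_B = n₂/n₁ = tan 43.78° = 0.9583.
Total internal reflection: sin θ_c = n₂/n₁ = 0.9583.
θ_c = arcsin(0.9583) = 73.39°.

θ_c ≈ 73.39°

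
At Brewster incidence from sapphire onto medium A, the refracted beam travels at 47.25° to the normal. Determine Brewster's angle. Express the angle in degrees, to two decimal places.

Since the reflected and refracted rays are at right angles at the polarizing angle, θ_B + θ_t = 90°.
θ_B = 90° − 47.25° = 42.75°.

θ_B ≈ 42.75°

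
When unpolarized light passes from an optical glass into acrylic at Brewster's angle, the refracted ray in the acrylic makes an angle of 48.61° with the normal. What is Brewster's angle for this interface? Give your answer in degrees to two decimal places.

θ_B ≈ 41.39°

At Brewster's angle the reflected and refracted rays are perpendicular, so θ_B + θ_t = 90°.
So θ_B = 90° − θ_t = 90° − 48.61° = 41.39°.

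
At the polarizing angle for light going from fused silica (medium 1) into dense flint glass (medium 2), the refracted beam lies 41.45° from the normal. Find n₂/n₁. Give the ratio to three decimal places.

At Brewster incidence θ_B = 90° − θ_t = 90° − 41.45° = 48.55°.
tan θ_B = n₂/n₁, so n₂/n₁ = tan 48.55° = 1.132.

n₂/n₁ ≈ 1.132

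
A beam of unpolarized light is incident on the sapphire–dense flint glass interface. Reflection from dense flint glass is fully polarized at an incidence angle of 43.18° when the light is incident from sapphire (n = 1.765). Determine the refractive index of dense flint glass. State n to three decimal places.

Full polarization of the reflected beam means tan θ_B = n₂/n₁, where n₁ is the incident medium (sapphire).
n₂ = n₁ tan θ_B = 1.765 × tan 43.18° = 1.656.

n ≈ 1.656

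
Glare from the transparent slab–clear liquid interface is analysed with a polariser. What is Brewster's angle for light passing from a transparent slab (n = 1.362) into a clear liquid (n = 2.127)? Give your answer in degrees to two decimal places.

tan θ_B = n₂/n₁ = 2.127/1.362 = 1.5617. Taking the arctangent, θ_B = 57.37°.

θ_B ≈ 57.37°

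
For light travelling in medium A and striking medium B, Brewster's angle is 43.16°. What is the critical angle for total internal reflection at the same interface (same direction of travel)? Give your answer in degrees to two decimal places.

tan θ_B = n₂/n₁ = tan 43.16° = 0.9377.
Total internal reflection: sin θ_c = n₂/n₁ = 0.9377.
θ_c = arcsin(0.9377) = 69.68°.

θ_c ≈ 69.68°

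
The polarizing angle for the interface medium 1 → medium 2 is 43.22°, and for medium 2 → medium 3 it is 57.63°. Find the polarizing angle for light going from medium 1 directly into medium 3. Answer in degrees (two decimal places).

tan θ_B(1→2) = n₂/n₁ = tan 43.22° = 0.9397.
tan θ_B(2→3) = n₃/n₂ = tan 57.63° = 1.5776.
Multiplying, n₃/n₁ = 0.9397 × 1.5776 = 1.4825, and θ_B(1→3) = arctan 1.4825 = 56.00°.

θ_B ≈ 56.00°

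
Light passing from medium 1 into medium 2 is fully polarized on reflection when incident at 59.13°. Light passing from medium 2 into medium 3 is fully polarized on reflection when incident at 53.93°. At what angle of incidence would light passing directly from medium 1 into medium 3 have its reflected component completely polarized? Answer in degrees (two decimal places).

Each Brewster angle gives a ratio: n₂/n₁ = tan 59.13° = 1.6729, n₃/n₂ = tan 53.93° = 1.3729.
Multiplying, n₃/n₁ = 1.6729 × 1.3729 = 2.2966, and θ_B(1→3) = arctan 2.2966 = 66.47°.

θ_B ≈ 66.47°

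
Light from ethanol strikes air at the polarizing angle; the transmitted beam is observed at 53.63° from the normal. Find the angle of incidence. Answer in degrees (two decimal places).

θ_B ≈ 36.37°

Brewster's condition makes the reflected and refracted beams perpendicular: θ_B + θ_t = 90°.
So θ_B = 90° − θ_t = 90° − 53.63° = 36.37°.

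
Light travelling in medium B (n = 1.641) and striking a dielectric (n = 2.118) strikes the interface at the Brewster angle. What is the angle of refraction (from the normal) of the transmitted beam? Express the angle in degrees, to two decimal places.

θ_t ≈ 37.77°

First find Brewster's angle: tan θ_B = 2.118/1.641 = 1.2907, giving θ_B = 52.23°.
Since θ_B + θ_t = 90° at Brewster incidence, θ_t = 90° − 52.23° = 37.77°.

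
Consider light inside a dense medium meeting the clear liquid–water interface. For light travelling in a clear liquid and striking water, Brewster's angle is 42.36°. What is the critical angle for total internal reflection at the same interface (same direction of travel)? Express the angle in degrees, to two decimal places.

θ_c ≈ 65.76°

n₂/n₁ = tan 42.36° = 0.9118; the critical angle satisfies sin θ_c = n₂/n₁.
θ_c = arcsin(0.9118) = 65.76°.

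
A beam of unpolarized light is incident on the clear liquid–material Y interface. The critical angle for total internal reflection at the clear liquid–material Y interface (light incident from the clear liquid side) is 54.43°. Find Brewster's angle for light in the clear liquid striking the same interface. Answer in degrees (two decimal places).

At the critical angle sin θ_c = n₂/n₁, giving n₂/n₁ = sin 54.43° = 0.8134.
Then tan θ_B = n₂/n₁ = 0.8134, so θ_B = arctan 0.8134 = 39.13°.

θ_B ≈ 39.13°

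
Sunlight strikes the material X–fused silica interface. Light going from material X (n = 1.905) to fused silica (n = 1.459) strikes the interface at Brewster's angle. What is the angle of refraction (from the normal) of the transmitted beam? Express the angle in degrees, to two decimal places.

First find Brewster's angle: tan θ_B = 1.459/1.905 = 0.7659, giving θ_B = 37.45°.
The refracted ray is perpendicular to the reflected ray, so θ_t = 90° − θ_B = 52.55°.

θ_t ≈ 52.55°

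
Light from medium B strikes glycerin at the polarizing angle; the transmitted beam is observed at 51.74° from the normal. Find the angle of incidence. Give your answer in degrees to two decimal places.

θ_B ≈ 38.26°

Since the reflected and refracted rays are at right angles at the polarizing angle, θ_B + θ_t = 90°.
θ_B = 90° − 51.74° = 38.26°.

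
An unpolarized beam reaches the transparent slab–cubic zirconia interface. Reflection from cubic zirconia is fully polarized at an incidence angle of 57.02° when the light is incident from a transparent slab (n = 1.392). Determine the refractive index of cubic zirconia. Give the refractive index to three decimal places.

Brewster's law: tan θ_B = n₂/n₁ (light incident in a transparent slab, refracted into cubic zirconia).
n₂ = n₁ tan θ_B = 1.392 × tan 57.02° = 2.145.

n ≈ 2.145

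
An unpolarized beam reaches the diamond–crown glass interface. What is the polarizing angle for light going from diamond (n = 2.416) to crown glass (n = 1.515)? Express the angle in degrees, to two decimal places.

θ_B ≈ 32.09°

tan θ_B = n₂/n₁ = 1.515/2.416 = 0.6271.
θ_B = arctan(0.6271) = 32.09°.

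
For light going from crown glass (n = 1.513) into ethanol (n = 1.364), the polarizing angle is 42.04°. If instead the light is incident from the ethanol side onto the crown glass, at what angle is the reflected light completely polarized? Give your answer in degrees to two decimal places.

tan θ_B' = n₁/n₂ = 1/tan θ_B, so θ_B' = 90° − θ_B.
θ_B' = 90° − 42.04° = 47.96°.

θ_B' ≈ 47.96°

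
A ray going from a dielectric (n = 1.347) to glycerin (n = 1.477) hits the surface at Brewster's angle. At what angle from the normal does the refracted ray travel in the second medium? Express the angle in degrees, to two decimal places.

θ_B = arctan(n₂/n₁) = arctan(1.477/1.347) = 47.64°.
At Brewster's angle the reflected and refracted rays are perpendicular, so θ_t = 90° − θ_B = 90° − 47.64° = 42.36°.

θ_t ≈ 42.36°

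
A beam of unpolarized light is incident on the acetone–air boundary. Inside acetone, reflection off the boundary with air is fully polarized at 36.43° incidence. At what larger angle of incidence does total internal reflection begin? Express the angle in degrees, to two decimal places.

θ_c ≈ 47.57°

n₂/n₁ = tan 36.43° = 0.7381; the critical angle satisfies sin θ_c = n₂/n₁.
θ_c = arcsin(0.7381) = 47.57°.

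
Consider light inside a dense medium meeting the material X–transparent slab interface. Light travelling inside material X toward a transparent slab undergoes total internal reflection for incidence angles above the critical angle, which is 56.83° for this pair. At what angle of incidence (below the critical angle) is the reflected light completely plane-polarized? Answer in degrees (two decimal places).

θ_B ≈ 39.93°

n₂/n₁ = sin θ_c = sin 56.83° = 0.8371.
tan θ_B equals the same ratio, so θ_B = arctan(0.8371) = 39.93°.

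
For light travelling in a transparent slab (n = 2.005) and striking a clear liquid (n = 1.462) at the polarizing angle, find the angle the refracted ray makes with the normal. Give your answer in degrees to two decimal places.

θ_t ≈ 53.90°

First find Brewster's angle: tan θ_B = 1.462/2.005 = 0.7292, giving θ_B = 36.10°.
Since θ_B + θ_t = 90° at Brewster incidence, θ_t = 90° − 36.10° = 53.90°.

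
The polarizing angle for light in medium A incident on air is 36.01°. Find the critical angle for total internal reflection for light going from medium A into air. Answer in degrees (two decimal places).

From Brewster, n₂/n₁ = tan θ_B = tan 36.01° = 0.7268.
Then sin θ_c = n₂/n₁ = 0.7268, so θ_c = arcsin 0.7268 = 46.62°.

θ_c ≈ 46.62°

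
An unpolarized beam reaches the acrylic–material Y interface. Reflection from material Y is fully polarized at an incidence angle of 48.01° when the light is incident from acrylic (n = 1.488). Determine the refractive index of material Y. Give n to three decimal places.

Full polarization of the reflected beam means tan θ_B = n₂/n₁, where n₁ is the incident medium (acrylic).
n₂ = n₁ tan θ_B = 1.488 × tan 48.01° = 1.653.

n ≈ 1.653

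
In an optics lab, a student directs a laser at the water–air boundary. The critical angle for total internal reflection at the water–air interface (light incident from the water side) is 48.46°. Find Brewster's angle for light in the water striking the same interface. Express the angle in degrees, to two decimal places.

n₂/n₁ = sin θ_c = sin 48.46° = 0.7485.
tan θ_B equals the same ratio, so θ_B = arctan(0.7485) = 36.81°.

θ_B ≈ 36.81°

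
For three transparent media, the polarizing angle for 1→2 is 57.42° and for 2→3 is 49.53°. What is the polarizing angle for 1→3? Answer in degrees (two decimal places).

Each Brewster angle gives a ratio: n₂/n₁ = tan 57.42° = 1.5649, n₃/n₂ = tan 49.53° = 1.1721.
Multiplying, n₃/n₁ = 1.5649 × 1.1721 = 1.8342, and θ_B(1→3) = arctan 1.8342 = 61.40°.

θ_B ≈ 61.40°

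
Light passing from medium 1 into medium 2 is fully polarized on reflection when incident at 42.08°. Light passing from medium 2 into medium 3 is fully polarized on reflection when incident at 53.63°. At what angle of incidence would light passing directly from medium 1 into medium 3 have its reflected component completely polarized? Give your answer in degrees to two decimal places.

tan θ_B(1→2) = n₂/n₁ = tan 42.08° = 0.9029.
tan θ_B(2→3) = n₃/n₂ = tan 53.63° = 1.3579.
n₃/n₁ = 1.2261. Then tan θ_B(1→3) = n₃/n₁, so θ_B(1→3) = arctan(1.2261) = 50.80°.

θ_B ≈ 50.80°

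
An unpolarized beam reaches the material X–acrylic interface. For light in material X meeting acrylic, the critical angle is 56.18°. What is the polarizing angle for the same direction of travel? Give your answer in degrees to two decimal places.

n₂/n₁ = sin θ_c = sin 56.18° = 0.8308.
tan θ_B equals the same ratio, so θ_B = arctan(0.8308) = 39.72°.

θ_B ≈ 39.72°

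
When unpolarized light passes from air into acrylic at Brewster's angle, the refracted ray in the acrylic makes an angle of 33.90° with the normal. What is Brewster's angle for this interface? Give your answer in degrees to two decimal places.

θ_B ≈ 56.10°

Since the reflected and refracted rays are at right angles at the polarizing angle, θ_B + θ_t = 90°.
So θ_B = 90° − θ_t = 90° − 33.90° = 56.10°.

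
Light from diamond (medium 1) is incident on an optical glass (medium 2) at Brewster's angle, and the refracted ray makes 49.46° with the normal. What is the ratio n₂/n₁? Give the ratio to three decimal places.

n₂/n₁ ≈ 0.855

θ_B + θ_t = 90°, so θ_B = 90° − 49.46° = 40.54°.
Then n₂/n₁ = tan θ_B = tan 40.54° = 0.855.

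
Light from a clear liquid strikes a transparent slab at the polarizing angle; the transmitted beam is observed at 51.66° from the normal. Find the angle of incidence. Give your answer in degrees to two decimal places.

At Brewster's angle the reflected and refracted rays are perpendicular, so θ_B + θ_t = 90°.
θ_B = 90° − 51.66° = 38.34°.

θ_B ≈ 38.34°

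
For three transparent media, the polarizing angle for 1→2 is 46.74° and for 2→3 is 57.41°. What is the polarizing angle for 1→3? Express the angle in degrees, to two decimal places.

Each Brewster angle gives a ratio: n₂/n₁ = tan 46.74° = 1.0627, n₃/n₂ = tan 57.41° = 1.5643.
Multiplying, n₃/n₁ = 1.0627 × 1.5643 = 1.6623, and θ_B(1→3) = arctan 1.6623 = 58.97°.

θ_B ≈ 58.97°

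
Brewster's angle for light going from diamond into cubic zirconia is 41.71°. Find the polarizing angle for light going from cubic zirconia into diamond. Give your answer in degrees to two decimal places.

tan θ_B' = n₁/n₂ = 1/tan θ_B, so θ_B' = 90° − θ_B.
θ_B' = 90° − 41.71° = 48.29°.

θ_B' ≈ 48.29°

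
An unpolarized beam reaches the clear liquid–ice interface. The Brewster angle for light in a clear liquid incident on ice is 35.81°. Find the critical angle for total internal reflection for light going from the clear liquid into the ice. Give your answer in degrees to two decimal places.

θ_c ≈ 46.18°

n₂/n₁ = tan 35.81° = 0.7215; the critical angle satisfies sin θ_c = n₂/n₁.
θ_c = arcsin(0.7215) = 46.18°.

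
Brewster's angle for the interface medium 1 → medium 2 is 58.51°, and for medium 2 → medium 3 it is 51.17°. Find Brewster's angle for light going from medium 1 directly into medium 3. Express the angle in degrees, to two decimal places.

θ_B ≈ 63.75°

tan θ_B(1→2) = n₂/n₁ = tan 58.51° = 1.6325.
tan θ_B(2→3) = n₃/n₂ = tan 51.17° = 1.2424.
So n₃/n₁ = (n₂/n₁)(n₃/n₂) = 1.6325 × 1.2424 = 2.0282.
θ_B(1→3) = arctan(2.0282) = 63.75°.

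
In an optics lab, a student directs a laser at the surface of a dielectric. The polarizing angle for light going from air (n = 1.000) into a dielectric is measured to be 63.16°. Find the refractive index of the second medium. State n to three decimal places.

At the polarizing angle, tan θ_B = n₂/n₁ with n₁ on the incident side (air) and n₂ on the transmitted side (a dielectric).
n₂ = n₁ tan θ_B = 1.000 × tan 63.16° = 1.976.

n ≈ 1.976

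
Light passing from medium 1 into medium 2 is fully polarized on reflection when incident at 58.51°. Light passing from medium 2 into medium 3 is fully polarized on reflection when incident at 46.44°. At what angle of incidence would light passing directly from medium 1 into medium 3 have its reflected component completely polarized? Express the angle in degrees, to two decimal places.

Each Brewster angle gives a ratio: n₂/n₁ = tan 58.51° = 1.6325, n₃/n₂ = tan 46.44° = 1.0516.
n₃/n₁ = 1.7167. Then tan θ_B(1→3) = n₃/n₁, so θ_B(1→3) = arctan(1.7167) = 59.78°.

θ_B ≈ 59.78°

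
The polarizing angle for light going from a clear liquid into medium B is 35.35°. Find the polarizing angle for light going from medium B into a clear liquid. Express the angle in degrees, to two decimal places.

Reversing the direction swaps n₁ and n₂, so tan θ_B' = 1/tan θ_B and θ_B' = 90° − θ_B.
Hence θ_B' = 90° − 35.35° = 54.65°.

θ_B' ≈ 54.65°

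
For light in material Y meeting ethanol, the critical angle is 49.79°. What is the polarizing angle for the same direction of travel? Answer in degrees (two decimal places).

sin θ_c = n₂/n₁, so n₂/n₁ = sin 49.79° = 0.7637.
Brewster: tan θ_B = n₂/n₁ = 0.7637.
θ_B = arctan(0.7637) = 37.37°.

θ_B ≈ 37.37°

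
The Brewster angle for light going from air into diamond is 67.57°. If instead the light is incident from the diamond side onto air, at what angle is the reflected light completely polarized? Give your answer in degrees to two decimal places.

θ_B' ≈ 22.43°

The two Brewster angles are complementary: θ_B' = 90° − θ_B = 90° − 67.57° = 22.43°.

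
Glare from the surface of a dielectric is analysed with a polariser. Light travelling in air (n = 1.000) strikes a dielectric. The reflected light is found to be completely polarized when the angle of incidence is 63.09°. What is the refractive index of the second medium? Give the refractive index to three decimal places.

At Brewster's angle, tan θ_B = n₂/n₁ with n₁ on the incident side (air) and n₂ on the transmitted side (a dielectric).
n₂ = n₁ tan θ_B = 1.000 × tan 63.09° = 1.970.

n ≈ 1.970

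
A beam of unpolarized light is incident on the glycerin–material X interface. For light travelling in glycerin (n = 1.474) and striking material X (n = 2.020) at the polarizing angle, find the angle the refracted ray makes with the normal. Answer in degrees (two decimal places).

θ_t ≈ 36.12°

tan θ_B = n₂/n₁ = 2.020/1.474 = 1.3704, so θ_B = 53.88°.
Since θ_B + θ_t = 90° at Brewster incidence, θ_t = 90° − 53.88° = 36.12°.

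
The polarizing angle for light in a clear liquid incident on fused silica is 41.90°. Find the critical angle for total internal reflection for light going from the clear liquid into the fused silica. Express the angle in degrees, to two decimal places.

θ_c ≈ 63.80°

n₂/n₁ = tan 41.90° = 0.8972; the critical angle satisfies sin θ_c = n₂/n₁.
θ_c = arcsin(0.8972) = 63.80°.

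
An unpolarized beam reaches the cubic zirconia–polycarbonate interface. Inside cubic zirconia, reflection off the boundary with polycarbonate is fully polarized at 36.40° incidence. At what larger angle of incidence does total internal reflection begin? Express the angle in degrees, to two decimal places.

θ_c ≈ 47.50°

n₂/n₁ = tan 36.40° = 0.7373; the critical angle satisfies sin θ_c = n₂/n₁.
θ_c = arcsin(0.7373) = 47.50°.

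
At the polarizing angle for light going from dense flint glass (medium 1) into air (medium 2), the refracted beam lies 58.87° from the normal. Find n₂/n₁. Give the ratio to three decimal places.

At Brewster incidence θ_B = 90° − θ_t = 90° − 58.87° = 31.13°.
Then n₂/n₁ = tan θ_B = tan 31.13° = 0.604.

n₂/n₁ ≈ 0.604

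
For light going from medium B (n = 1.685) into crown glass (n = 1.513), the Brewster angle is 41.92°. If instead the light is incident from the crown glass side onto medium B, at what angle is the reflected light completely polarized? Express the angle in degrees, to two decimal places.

tan θ_B' = n₁/n₂ = 1/tan θ_B, so θ_B' = 90° − θ_B.
θ_B' = 90° − 41.92° = 48.08°.

θ_B' ≈ 48.08°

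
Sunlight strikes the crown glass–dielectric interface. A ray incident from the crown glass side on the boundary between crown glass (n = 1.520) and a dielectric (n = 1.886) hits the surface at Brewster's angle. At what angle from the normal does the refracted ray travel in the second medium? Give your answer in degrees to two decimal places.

First find Brewster's angle: tan θ_B = 1.886/1.520 = 1.2408, giving θ_B = 51.13°.
Since θ_B + θ_t = 90° at Brewster incidence, θ_t = 90° − 51.13° = 38.87°.

θ_t ≈ 38.87°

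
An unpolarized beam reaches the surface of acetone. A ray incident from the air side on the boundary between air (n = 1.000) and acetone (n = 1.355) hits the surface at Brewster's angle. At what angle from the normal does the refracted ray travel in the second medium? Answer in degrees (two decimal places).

θ_t ≈ 36.43°

tan θ_B = n₂/n₁ = 1.355/1.000 = 1.3550, so θ_B = 53.57°.
The refracted ray is perpendicular to the reflected ray, so θ_t = 90° − θ_B = 36.43°.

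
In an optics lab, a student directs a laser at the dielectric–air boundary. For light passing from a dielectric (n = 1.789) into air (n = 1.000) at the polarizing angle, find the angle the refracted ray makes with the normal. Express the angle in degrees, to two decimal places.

First find Brewster's angle: tan θ_B = 1.000/1.789 = 0.5590, giving θ_B = 29.20°.
The refracted ray is perpendicular to the reflected ray, so θ_t = 90° − θ_B = 60.80°.

θ_t ≈ 60.80°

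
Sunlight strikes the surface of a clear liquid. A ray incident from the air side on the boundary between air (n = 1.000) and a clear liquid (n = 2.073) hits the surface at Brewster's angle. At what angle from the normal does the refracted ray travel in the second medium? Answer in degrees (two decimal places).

First find Brewster's angle: tan θ_B = 2.073/1.000 = 2.0730, giving θ_B = 64.25°.
At Brewster's angle the reflected and refracted rays are perpendicular, so θ_t = 90° − θ_B = 90° − 64.25° = 25.75°.

θ_t ≈ 25.75°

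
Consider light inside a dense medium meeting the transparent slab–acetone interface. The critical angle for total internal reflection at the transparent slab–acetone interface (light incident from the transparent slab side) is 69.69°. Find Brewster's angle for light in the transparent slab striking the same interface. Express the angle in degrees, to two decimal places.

θ_B ≈ 43.16°

n₂/n₁ = sin θ_c = sin 69.69° = 0.9378.
tan θ_B equals the same ratio, so θ_B = arctan(0.9378) = 43.16°.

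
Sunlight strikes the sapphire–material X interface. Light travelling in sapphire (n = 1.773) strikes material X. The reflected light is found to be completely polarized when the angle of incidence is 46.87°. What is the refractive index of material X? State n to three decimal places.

n ≈ 1.893

Brewster's law: tan θ_B = n₂/n₁ (light incident in sapphire, refracted into material X).
n₂ = n₁ tan θ_B = 1.773 × tan 46.87° = 1.893.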